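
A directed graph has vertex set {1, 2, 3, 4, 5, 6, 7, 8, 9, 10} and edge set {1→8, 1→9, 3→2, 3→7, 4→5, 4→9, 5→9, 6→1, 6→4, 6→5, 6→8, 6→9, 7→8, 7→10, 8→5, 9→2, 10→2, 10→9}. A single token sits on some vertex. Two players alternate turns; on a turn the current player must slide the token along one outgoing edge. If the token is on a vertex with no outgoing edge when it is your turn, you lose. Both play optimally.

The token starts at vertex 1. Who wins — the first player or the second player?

Classify positions by backward induction: terminal positions (no move available) are L. From any other position, the mover wins iff some move reaches an L.
Every edge goes from a vertex to one that appears earlier in the order 2, 9, 5, 10, 8, 1, 4, 7, 6, 3, so processing vertices in that order labels each vertex after all of its successors.
2: no outgoing edge → L
9: W (go to 2, an L position)
5: L (sole option 9(W) is W)
10: W (go to 2, an L position)
8: W (go to 5, an L position)
1: L (options 8(W), 9(W) are all W)
4: W (go to 5, an L position)
7: L (options 8(W), 10(W) are all W)
6: W (go to 1, an L position)
3: W (go to 7, an L position)
Every move from 1 reaches a W position, so the mover loses.

The second player wins.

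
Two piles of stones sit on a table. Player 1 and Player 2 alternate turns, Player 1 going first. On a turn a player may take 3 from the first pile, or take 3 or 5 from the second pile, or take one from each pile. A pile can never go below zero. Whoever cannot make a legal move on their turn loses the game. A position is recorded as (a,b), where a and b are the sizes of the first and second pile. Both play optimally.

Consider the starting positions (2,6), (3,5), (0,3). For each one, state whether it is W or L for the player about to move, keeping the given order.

(2,6): L, (3,5): W, (0,3): W

Positions with no move are L. A position that does have a move is losing for the player to move precisely when every available move leads to a winning position for the opponent. Fill in the labels:
No move ever increases a pile, so every position that can arise here has a ≤ 3 and b ≤ 6; it is enough to label the cells with 0 ≤ a ≤ 3 and 0 ≤ b ≤ 6.
Every move lowers a or b (never raises either), so fill the grid row by row in increasing a, and left to right within a row: each cell's successors are then already labelled.
      b=0  b=1  b=2  b=3  b=4  b=5  b=6
a=0:    L    L    L    W    W    W    W
a=1:    L    W    W    W    L    W    L
a=2:    L    W    L    W    L    W    L
a=3:    W    W    W    W    L    W    L
Cells with no legal move (terminal, hence L): (0,0), (0,1), (0,2), (1,0), (2,0).
The remaining L cells, each justified by listing all of its moves:
(1,4): moves to (1,1)(W), (0,3)(W); every one is W ⇒ L
(1,6): moves to (1,3)(W), (1,1)(W), (0,5)(W); every one is W ⇒ L
(2,2): the only move is to (1,1)(W), a W ⇒ L
(2,4): moves to (2,1)(W), (1,3)(W); every one is W ⇒ L
(2,6): moves to (2,3)(W), (2,1)(W), (1,5)(W); every one is W ⇒ L
(3,4): moves to (0,4)(W), (3,1)(W), (2,3)(W); every one is W ⇒ L
(3,6): moves to (0,6)(W), (3,3)(W), (3,1)(W), (2,5)(W); every one is W ⇒ L
Every other cell has at least one move into one of the L cells above, so it is W.
(2,6): one of the L cells justified above, so L
(3,5): the move to (2,4) reaches an L cell, so W
(0,3): the move to (0,0) reaches an L cell, so W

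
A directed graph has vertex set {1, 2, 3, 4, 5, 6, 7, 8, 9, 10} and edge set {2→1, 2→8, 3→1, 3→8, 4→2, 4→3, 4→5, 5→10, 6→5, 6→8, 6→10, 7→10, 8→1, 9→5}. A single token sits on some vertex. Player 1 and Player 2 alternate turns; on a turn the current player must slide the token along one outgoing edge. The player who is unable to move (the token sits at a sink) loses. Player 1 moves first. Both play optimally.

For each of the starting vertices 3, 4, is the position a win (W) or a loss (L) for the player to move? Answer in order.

3: W, 4: L

Build the W/L table. Terminal = L. A non-terminal position is W if it has a move to some L; otherwise it is L.
Every edge goes from a vertex to one that appears earlier in the order 10, 1, 8, 2, 5, 9, 7, 6, 3, 4, so processing vertices in that order labels each vertex after all of its successors.
10: no outgoing edge → L
1: no outgoing edge → L
8: can move to 1, which is L ⇒ W
2: can move to 1, which is L ⇒ W
5: can move to 10, which is L ⇒ W
9: the only move is to 5(W), a W ⇒ L
7: can move to 10, which is L ⇒ W
6: can move to 10, which is L ⇒ W
3: can move to 1, which is L ⇒ W
4: moves to 3(W), 5(W), 2(W); every one is W ⇒ L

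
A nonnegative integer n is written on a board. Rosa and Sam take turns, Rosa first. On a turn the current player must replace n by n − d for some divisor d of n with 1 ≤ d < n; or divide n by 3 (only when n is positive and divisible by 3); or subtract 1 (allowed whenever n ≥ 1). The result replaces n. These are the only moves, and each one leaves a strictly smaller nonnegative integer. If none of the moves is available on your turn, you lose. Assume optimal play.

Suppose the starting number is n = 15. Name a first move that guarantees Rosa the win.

Move to 5.

Classify positions by backward induction: terminal positions (no move available) are L. From any other position, the mover wins iff some move reaches an L.
n=0: no move → L
n=1: can move to 0, which is L ⇒ W
n=2: the only move is to 1(W), a W ⇒ L
n=3: can move to 2, which is L ⇒ W
n=4: can move to 2, which is L ⇒ W
n=5: the only move is to 4(W), a W ⇒ L
n=6: can move to 2, which is L ⇒ W
n=7: the only move is to 6(W), a W ⇒ L
n=8: can move to 7, which is L ⇒ W
n=9: moves to 3(W), 6(W), 8(W); every one is W ⇒ L
n=10: can move to 5, which is L ⇒ W
n=11: the only move is to 10(W), a W ⇒ L
n=12: can move to 9, which is L ⇒ W
n=13: the only move is to 12(W), a W ⇒ L
n=14: can move to 7, which is L ⇒ W
n=15: can move to 5, which is L ⇒ W
From 15, the L positions reachable in one move are: 5.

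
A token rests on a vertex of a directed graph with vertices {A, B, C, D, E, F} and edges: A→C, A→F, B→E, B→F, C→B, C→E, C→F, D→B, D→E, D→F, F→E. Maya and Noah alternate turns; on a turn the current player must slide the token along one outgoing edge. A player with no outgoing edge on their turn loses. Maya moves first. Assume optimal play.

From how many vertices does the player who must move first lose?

2

Use the standard recursion: the mover loses at a terminal position; elsewhere, the mover wins exactly when some move hands the opponent an L position.
Every edge goes from a vertex to one that appears earlier in the order E, F, B, D, C, A, so processing vertices in that order labels each vertex after all of its successors.
E: no outgoing edge → L
F: W (go to E, an L position)
B: W (go to E, an L position)
D: W (go to E, an L position)
C: W (go to E, an L position)
A: L (options C(W), F(W) are all W)
The L vertices are A, E; that is 2 in all.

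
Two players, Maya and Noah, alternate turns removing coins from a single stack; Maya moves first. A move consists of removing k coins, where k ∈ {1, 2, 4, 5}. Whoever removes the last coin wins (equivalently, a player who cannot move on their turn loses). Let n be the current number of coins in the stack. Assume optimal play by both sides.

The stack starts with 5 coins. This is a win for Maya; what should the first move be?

Remove 2, leaving 3.

Compute win/loss labels from the base case upward. A position with no move is L. Any other position is W if it can reach an L in one move, else L.
n=0: no move → L
n=1: →0(L), so W
n=2: →0(L), so W
n=3: →2(W), 1(W) — all W, so L
n=4: →3(L), so W
n=5: →3(L), so W
From 5, the L positions reachable in one move are: 3, 0. Any move reaching one of these is winning.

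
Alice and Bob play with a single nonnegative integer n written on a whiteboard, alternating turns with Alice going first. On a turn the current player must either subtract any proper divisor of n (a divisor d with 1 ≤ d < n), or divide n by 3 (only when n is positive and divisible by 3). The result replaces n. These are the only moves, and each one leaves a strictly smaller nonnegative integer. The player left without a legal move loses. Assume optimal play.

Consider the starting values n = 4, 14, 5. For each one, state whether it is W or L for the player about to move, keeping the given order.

4: L, 14: W, 5: W

Classify positions by backward induction: terminal positions (no move available) are L. From any other position, the mover wins iff some move reaches an L.
n=0: no move → L
n=1: no move → L
n=2: reaches L-position 1 → W
n=3: reaches L-position 1 → W
n=4: only reaches 2(W), 3(W), all W → L
n=5: reaches L-position 4 → W
n=6: reaches L-position 4 → W
n=7: only reaches 6(W), which is W → L
n=8: reaches L-position 4 → W
n=9: only reaches 3(W), 6(W), 8(W), all W → L
n=10: reaches L-position 9 → W
n=11: only reaches 10(W), which is W → L
n=12: reaches L-position 4 → W
n=13: only reaches 12(W), which is W → L
n=14: reaches L-position 7 → W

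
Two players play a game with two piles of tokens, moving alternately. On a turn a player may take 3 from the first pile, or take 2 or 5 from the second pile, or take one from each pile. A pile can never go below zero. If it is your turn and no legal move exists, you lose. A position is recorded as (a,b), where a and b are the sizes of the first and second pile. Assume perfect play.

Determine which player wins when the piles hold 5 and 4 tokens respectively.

The second player wins.

Positions with no move are L. A position that does have a move is losing for the player to move precisely when every available move leads to a winning position for the opponent. Fill in the labels:
No move ever increases a pile, so every position that can arise here has a ≤ 5 and b ≤ 4; it is enough to label the cells with 0 ≤ a ≤ 5 and 0 ≤ b ≤ 4.
Every move lowers a or b (never raises either), so fill the grid row by row in increasing a, and left to right within a row: each cell's successors are then already labelled.
      b=0  b=1  b=2  b=3  b=4
a=0:    L    L    W    W    L
a=1:    L    W    W    L    L
a=2:    L    W    W    L    W
a=3:    W    W    L    L    W
a=4:    W    L    L    W    W
a=5:    W    L    W    W    L
Cells with no legal move (terminal, hence L): (0,0), (0,1), (1,0), (2,0).
The remaining L cells, each justified by listing all of its moves:
(0,4): →(0,2)(W) only, which is W, so L
(1,3): →(1,1)(W), (0,2)(W) — all W, so L
(1,4): →(1,2)(W), (0,3)(W) — all W, so L
(2,3): →(2,1)(W), (1,2)(W) — all W, so L
(3,2): →(0,2)(W), (3,0)(W), (2,1)(W) — all W, so L
(3,3): →(0,3)(W), (3,1)(W), (2,2)(W) — all W, so L
(4,1): →(1,1)(W), (3,0)(W) — all W, so L
(4,2): →(1,2)(W), (4,0)(W), (3,1)(W) — all W, so L
(5,1): →(2,1)(W), (4,0)(W) — all W, so L
(5,4): →(2,4)(W), (5,2)(W), (4,3)(W) — all W, so L
Every other cell has at least one move into one of the L cells above, so it is W.
The starting position (5,4) is L: whatever the player to move does, the opponent receives a W position.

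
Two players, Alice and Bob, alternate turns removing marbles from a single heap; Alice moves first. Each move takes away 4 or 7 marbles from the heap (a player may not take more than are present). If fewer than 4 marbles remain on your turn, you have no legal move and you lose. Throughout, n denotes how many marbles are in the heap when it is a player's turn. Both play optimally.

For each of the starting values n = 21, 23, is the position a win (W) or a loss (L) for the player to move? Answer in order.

21: W, 23: L

Label each position W (a win for the player to move) or L (a loss). A position with no legal move is L; any other position is W exactly when some move reaches an L, and L when every move reaches a W.
n=0: no move → L
n=1: no move → L
n=2: no move → L
n=3: no move → L
n=4: →0(L), so W
n=5: →1(L), so W
n=6: →2(L), so W
n=7: →3(L), so W
n=8: →1(L), so W
n=9: →2(L), so W
n=10: →3(L), so W
n=11: →7(W), 4(W) — all W, so L
n=12: →8(W), 5(W) — all W, so L
n=13: →9(W), 6(W) — all W, so L
n=14: →10(W), 7(W) — all W, so L
n=15: →11(L), so W
n=16: →12(L), so W
n=17: →13(L), so W
n=18: →14(L), so W
n=19: →12(L), so W
n=20: →13(L), so W
n=21: →14(L), so W
n=22: →18(W), 15(W) — all W, so L
n=23: →19(W), 16(W) — all W, so L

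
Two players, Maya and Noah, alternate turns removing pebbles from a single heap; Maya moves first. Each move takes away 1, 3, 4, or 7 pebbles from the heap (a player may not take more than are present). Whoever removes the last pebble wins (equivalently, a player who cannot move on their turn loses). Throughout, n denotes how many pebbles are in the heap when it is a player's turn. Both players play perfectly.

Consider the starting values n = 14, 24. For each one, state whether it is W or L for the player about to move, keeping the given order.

Classify positions by backward induction: terminal positions (no move available) are L. From any other position, the mover wins iff some move reaches an L.
n=0: no move → L
n=1: can move to 0, which is L ⇒ W
n=2: the only move is to 1(W), a W ⇒ L
n=3: can move to 2, which is L ⇒ W
n=4: can move to 0, which is L ⇒ W
n=5: can move to 2, which is L ⇒ W
n=6: can move to 2, which is L ⇒ W
n=7: can move to 0, which is L ⇒ W
n=8: moves to 7(W), 5(W), 4(W), 1(W); every one is W ⇒ L
n=9: can move to 8, which is L ⇒ W
n=10: moves to 9(W), 7(W), 6(W), 3(W); every one is W ⇒ L
n=11: can move to 10, which is L ⇒ W
n=12: can move to 8, which is L ⇒ W
n=13: can move to 10, which is L ⇒ W
n=14: can move to 10, which is L ⇒ W
n=15: can move to 8, which is L ⇒ W
n=16: moves to 15(W), 13(W), 12(W), 9(W); every one is W ⇒ L
n=17: can move to 16, which is L ⇒ W
n=18: moves to 17(W), 15(W), 14(W), 11(W); every one is W ⇒ L
n=19: can move to 18, which is L ⇒ W
n=20: can move to 16, which is L ⇒ W
n=21: can move to 18, which is L ⇒ W
n=22: can move to 18, which is L ⇒ W
n=23: can move to 16, which is L ⇒ W
n=24: moves to 23(W), 21(W), 20(W), 17(W); every one is W ⇒ L

14: W, 24: L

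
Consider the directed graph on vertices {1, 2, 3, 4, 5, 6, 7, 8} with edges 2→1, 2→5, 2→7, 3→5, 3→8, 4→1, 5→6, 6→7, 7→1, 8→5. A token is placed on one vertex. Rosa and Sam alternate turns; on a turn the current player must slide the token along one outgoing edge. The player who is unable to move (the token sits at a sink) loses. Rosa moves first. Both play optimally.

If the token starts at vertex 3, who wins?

Rosa wins.

Work bottom-up. With no move the player to move loses. Otherwise the position is W if at least one move leads to an L position for the opponent, and L if every move leads to a W.
Every edge goes from a vertex to one that appears earlier in the order 1, 4, 7, 6, 5, 8, 3, 2, so processing vertices in that order labels each vertex after all of its successors.
1: no outgoing edge → L
4: W (go to 1, an L position)
7: W (go to 1, an L position)
6: L (sole option 7(W) is W)
5: W (go to 6, an L position)
8: L (sole option 5(W) is W)
3: W (go to 8, an L position)
2: W (go to 1, an L position)
From 3 Rosa can move to 8, reaching an L position.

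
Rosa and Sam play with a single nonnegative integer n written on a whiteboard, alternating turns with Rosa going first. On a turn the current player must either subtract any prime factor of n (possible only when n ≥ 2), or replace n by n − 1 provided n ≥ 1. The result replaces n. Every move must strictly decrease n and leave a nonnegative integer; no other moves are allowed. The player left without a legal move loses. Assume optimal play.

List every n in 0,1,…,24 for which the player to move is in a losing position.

Compute win/loss labels from the base case upward. A position with no move is L. Any other position is W if it can reach an L in one move, else L.
n=0: no move → L
n=1: →0(L), so W
n=2: →0(L), so W
n=3: →0(L), so W
n=4: →2(W), 3(W) — all W, so L
n=5: →0(L), so W
n=6: →4(L), so W
n=7: →0(L), so W
n=8: →6(W), 7(W) — all W, so L
n=9: →8(L), so W
n=10: →8(L), so W
n=11: →0(L), so W
n=12: →9(W), 10(W), 11(W) — all W, so L
n=13: →0(L), so W
n=14: →12(L), so W
n=15: →12(L), so W
n=16: →14(W), 15(W) — all W, so L
n=17: →0(L), so W
n=18: →16(L), so W
n=19: →0(L), so W
n=20: →15(W), 18(W), 19(W) — all W, so L
n=21: →20(L), so W
n=22: →20(L), so W
n=23: →0(L), so W
n=24: →21(W), 22(W), 23(W) — all W, so L
Reading off the rows marked L gives the requested list; there are 7 such values of n.

0, 4, 8, 12, 16, 20, 24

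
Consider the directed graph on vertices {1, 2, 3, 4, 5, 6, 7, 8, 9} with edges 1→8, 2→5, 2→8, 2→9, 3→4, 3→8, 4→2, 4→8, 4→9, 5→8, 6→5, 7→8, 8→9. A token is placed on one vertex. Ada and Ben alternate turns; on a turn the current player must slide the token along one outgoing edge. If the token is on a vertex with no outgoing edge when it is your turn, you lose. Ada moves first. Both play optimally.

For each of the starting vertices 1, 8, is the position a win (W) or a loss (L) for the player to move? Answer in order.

Build the W/L table. Terminal = L. A non-terminal position is W if it has a move to some L; otherwise it is L.
Every edge goes from a vertex to one that appears earlier in the order 9, 8, 5, 2, 7, 4, 1, 6, 3, so processing vertices in that order labels each vertex after all of its successors.
9: no outgoing edge → L
8: →9(L), so W
5: →8(W) only, which is W, so L
2: →5(L), so W
7: →8(W) only, which is W, so L
4: →9(L), so W
1: →8(W) only, which is W, so L
6: →5(L), so W
3: →4(W), 8(W) — all W, so L

1: L, 8: W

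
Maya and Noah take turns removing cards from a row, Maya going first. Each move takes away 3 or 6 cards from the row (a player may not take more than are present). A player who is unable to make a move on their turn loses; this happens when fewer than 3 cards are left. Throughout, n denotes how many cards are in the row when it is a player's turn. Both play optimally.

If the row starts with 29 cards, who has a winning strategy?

Noah wins.

Positions with no move are L. A position that does have a move is losing for the player to move precisely when every available move leads to a winning position for the opponent. Fill in the labels:
n=0: no move → L
n=1: no move → L
n=2: no move → L
n=3: →0(L), so W
n=4: →1(L), so W
n=5: →2(L), so W
n=6: →0(L), so W
n=7: →1(L), so W
n=8: →2(L), so W
n=9: →6(W), 3(W) — all W, so L
n=10: →7(W), 4(W) — all W, so L
n=11: →8(W), 5(W) — all W, so L
n=12: →9(L), so W
n=13: →10(L), so W
n=14: →11(L), so W
n=15: →9(L), so W
n=16: →10(L), so W
n=17: →11(L), so W
n=18: →15(W), 12(W) — all W, so L
n=19: →16(W), 13(W) — all W, so L
n=20: →17(W), 14(W) — all W, so L
n=21: →18(L), so W
n=22: →19(L), so W
n=23: →20(L), so W
n=24: →18(L), so W
n=25: →19(L), so W
n=26: →20(L), so W
n=27: →24(W), 21(W) — all W, so L
n=28: →25(W), 22(W) — all W, so L
n=29: →26(W), 23(W) — all W, so L
The starting position 29 is L: whatever Maya does, the opponent receives a W position.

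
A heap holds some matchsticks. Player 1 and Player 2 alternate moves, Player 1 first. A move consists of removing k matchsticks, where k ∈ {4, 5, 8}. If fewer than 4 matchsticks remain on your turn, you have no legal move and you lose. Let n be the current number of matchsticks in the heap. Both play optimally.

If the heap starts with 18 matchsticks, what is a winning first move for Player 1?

Remove 4, leaving 14.

Positions with no move are L. A position that does have a move is losing for the player to move precisely when every available move leads to a winning position for the opponent. Fill in the labels:
n=0: no move → L
n=1: no move → L
n=2: no move → L
n=3: no move → L
n=4: reaches L-position 0 → W
n=5: reaches L-position 1 → W
n=6: reaches L-position 2 → W
n=7: reaches L-position 3 → W
n=8: reaches L-position 3 → W
n=9: reaches L-position 1 → W
n=10: reaches L-position 2 → W
n=11: reaches L-position 3 → W
n=12: only reaches 8(W), 7(W), 4(W), all W → L
n=13: only reaches 9(W), 8(W), 5(W), all W → L
n=14: only reaches 10(W), 9(W), 6(W), all W → L
n=15: only reaches 11(W), 10(W), 7(W), all W → L
n=16: reaches L-position 12 → W
n=17: reaches L-position 13 → W
n=18: reaches L-position 14 → W
From 18, the L positions reachable in one move are: 14, 13. Any move reaching one of these is winning.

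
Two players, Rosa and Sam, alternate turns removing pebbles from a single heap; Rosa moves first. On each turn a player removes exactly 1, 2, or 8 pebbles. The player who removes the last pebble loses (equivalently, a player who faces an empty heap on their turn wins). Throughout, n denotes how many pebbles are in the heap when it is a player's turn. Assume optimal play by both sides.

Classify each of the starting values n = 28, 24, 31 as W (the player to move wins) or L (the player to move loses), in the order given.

Work bottom-up. With no move the player to move wins. Otherwise the position is W if at least one move leads to an L position for the opponent, and L if every move leads to a W.
n=0: no move; the opponent has just taken the last pebble and therefore loses → W
n=1: L (sole option 0(W) is W)
n=2: W (go to 1, an L position)
n=3: W (go to 1, an L position)
n=4: L (options 3(W), 2(W) are all W)
n=5: W (go to 4, an L position)
n=6: W (go to 4, an L position)
n=7: L (options 6(W), 5(W) are all W)
n=8: W (go to 7, an L position)
n=9: W (go to 7, an L position)
n=10: L (options 9(W), 8(W), 2(W) are all W)
n=11: W (go to 10, an L position)
n=12: W (go to 10, an L position)
n=13: L (options 12(W), 11(W), 5(W) are all W)
n=14: W (go to 13, an L position)
n=15: W (go to 13, an L position)
n=16: L (options 15(W), 14(W), 8(W) are all W)
n=17: W (go to 16, an L position)
n=18: W (go to 16, an L position)
n=19: L (options 18(W), 17(W), 11(W) are all W)
n=20: W (go to 19, an L position)
n=21: W (go to 19, an L position)
n=22: L (options 21(W), 20(W), 14(W) are all W)
n=23: W (go to 22, an L position)
n=24: W (go to 22, an L position)
n=25: L (options 24(W), 23(W), 17(W) are all W)
n=26: W (go to 25, an L position)
n=27: W (go to 25, an L position)
n=28: L (options 27(W), 26(W), 20(W) are all W)
n=29: W (go to 28, an L position)
n=30: W (go to 28, an L position)
n=31: L (options 30(W), 29(W), 23(W) are all W)

28: L, 24: W, 31: L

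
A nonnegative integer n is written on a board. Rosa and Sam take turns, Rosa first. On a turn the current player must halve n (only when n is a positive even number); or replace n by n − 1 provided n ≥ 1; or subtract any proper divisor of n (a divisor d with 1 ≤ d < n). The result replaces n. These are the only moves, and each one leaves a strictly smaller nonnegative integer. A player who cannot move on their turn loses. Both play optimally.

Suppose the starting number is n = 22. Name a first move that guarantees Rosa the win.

Move to 11.

Label each position W (a win for the player to move) or L (a loss). A position with no legal move is L; any other position is W exactly when some move reaches an L, and L when every move reaches a W.
n=0: no move → L
n=1: can move to 0, which is L ⇒ W
n=2: the only move is to 1(W), a W ⇒ L
n=3: can move to 2, which is L ⇒ W
n=4: can move to 2, which is L ⇒ W
n=5: the only move is to 4(W), a W ⇒ L
n=6: can move to 5, which is L ⇒ W
n=7: the only move is to 6(W), a W ⇒ L
n=8: can move to 7, which is L ⇒ W
n=9: moves to 6(W), 8(W); every one is W ⇒ L
n=10: can move to 5, which is L ⇒ W
n=11: the only move is to 10(W), a W ⇒ L
n=12: can move to 9, which is L ⇒ W
n=13: the only move is to 12(W), a W ⇒ L
n=14: can move to 7, which is L ⇒ W
n=15: moves to 10(W), 12(W), 14(W); every one is W ⇒ L
n=16: can move to 15, which is L ⇒ W
n=17: the only move is to 16(W), a W ⇒ L
n=18: can move to 9, which is L ⇒ W
n=19: the only move is to 18(W), a W ⇒ L
n=20: can move to 15, which is L ⇒ W
n=21: moves to 14(W), 18(W), 20(W); every one is W ⇒ L
n=22: can move to 11, which is L ⇒ W
From 22, the L positions reachable in one move are: 11, 21. Any move reaching one of these is winning.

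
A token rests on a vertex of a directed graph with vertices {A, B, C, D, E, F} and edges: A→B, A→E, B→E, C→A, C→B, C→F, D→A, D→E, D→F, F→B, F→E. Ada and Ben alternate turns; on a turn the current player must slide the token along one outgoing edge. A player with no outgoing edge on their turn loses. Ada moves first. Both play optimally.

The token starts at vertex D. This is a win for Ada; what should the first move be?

Move to E.

Positions with no move are L. A position that does have a move is losing for the player to move precisely when every available move leads to a winning position for the opponent. Fill in the labels:
Every edge goes from a vertex to one that appears earlier in the order E, B, A, F, D, C, so processing vertices in that order labels each vertex after all of its successors.
E: no outgoing edge → L
B: →E(L), so W
A: →E(L), so W
F: →E(L), so W
D: →E(L), so W
C: →F(W), A(W), B(W) — all W, so L
From D, the L positions reachable in one move are: E.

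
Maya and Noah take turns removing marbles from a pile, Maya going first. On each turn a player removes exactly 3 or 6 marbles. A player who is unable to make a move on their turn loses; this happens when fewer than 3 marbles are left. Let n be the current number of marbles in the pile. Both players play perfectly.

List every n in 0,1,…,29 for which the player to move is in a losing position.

0, 1, 2, 9, 10, 11, 18, 19, 20, 27, 28, 29

Positions with no move are L. A position that does have a move is losing for the player to move precisely when every available move leads to a winning position for the opponent. Fill in the labels:
n=0: no move → L
n=1: no move → L
n=2: no move → L
n=3: W (go to 0, an L position)
n=4: W (go to 1, an L position)
n=5: W (go to 2, an L position)
n=6: W (go to 0, an L position)
n=7: W (go to 1, an L position)
n=8: W (go to 2, an L position)
n=9: L (options 6(W), 3(W) are all W)
n=10: L (options 7(W), 4(W) are all W)
n=11: L (options 8(W), 5(W) are all W)
n=12: W (go to 9, an L position)
n=13: W (go to 10, an L position)
n=14: W (go to 11, an L position)
n=15: W (go to 9, an L position)
n=16: W (go to 10, an L position)
n=17: W (go to 11, an L position)
n=18: L (options 15(W), 12(W) are all W)
n=19: L (options 16(W), 13(W) are all W)
n=20: L (options 17(W), 14(W) are all W)
n=21: W (go to 18, an L position)
n=22: W (go to 19, an L position)
n=23: W (go to 20, an L position)
n=24: W (go to 18, an L position)
n=25: W (go to 19, an L position)
n=26: W (go to 20, an L position)
n=27: L (options 24(W), 21(W) are all W)
n=28: L (options 25(W), 22(W) are all W)
n=29: L (options 26(W), 23(W) are all W)
The losing starting values of n are exactly the entries labelled L in this table (12 of them).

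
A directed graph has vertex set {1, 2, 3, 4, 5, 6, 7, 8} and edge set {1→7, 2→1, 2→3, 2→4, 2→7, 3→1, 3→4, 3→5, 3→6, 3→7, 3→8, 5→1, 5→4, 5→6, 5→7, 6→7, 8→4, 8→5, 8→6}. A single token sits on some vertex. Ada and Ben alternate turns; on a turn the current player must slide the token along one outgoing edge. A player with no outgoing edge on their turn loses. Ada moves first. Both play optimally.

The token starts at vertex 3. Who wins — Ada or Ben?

Ada wins.

Classify positions by backward induction: terminal positions (no move available) are L. From any other position, the mover wins iff some move reaches an L.
Every edge goes from a vertex to one that appears earlier in the order 4, 7, 1, 6, 5, 8, 3, 2, so processing vertices in that order labels each vertex after all of its successors.
4: no outgoing edge → L
7: no outgoing edge → L
1: reaches L-position 7 → W
6: reaches L-position 7 → W
5: reaches L-position 7 → W
8: reaches L-position 4 → W
3: reaches L-position 7 → W
2: reaches L-position 7 → W
The starting position 3 is W: Ada should move to 7, handing over an L position.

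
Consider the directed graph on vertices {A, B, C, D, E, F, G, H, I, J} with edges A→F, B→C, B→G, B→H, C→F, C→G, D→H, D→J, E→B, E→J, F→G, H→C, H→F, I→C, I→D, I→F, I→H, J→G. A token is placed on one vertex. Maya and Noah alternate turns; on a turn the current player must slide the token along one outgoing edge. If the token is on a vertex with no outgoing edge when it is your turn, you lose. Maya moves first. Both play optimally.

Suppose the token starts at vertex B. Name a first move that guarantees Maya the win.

Move to H.

Label each position W (a win for the player to move) or L (a loss). A position with no legal move is L; any other position is W exactly when some move reaches an L, and L when every move reaches a W.
Every edge goes from a vertex to one that appears earlier in the order G, F, C, H, B, J, E, A, D, I, so processing vertices in that order labels each vertex after all of its successors.
G: no outgoing edge → L
F: reaches L-position G → W
C: reaches L-position G → W
H: only reaches C(W), F(W), all W → L
B: reaches L-position H → W
J: reaches L-position G → W
E: only reaches J(W), B(W), all W → L
A: only reaches F(W), which is W → L
D: reaches L-position H → W
I: reaches L-position H → W
From B, the L positions reachable in one move are: H, G. Any move reaching one of these is winning.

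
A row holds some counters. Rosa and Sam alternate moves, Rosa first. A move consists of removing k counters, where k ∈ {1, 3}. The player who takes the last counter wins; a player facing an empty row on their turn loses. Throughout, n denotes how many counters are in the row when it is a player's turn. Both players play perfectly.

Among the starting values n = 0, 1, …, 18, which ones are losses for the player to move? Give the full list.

Work bottom-up. With no move the player to move loses. Otherwise the position is W if at least one move leads to an L position for the opponent, and L if every move leads to a W.
n=0: no move → L
n=1: W (go to 0, an L position)
n=2: L (sole option 1(W) is W)
n=3: W (go to 2, an L position)
n=4: L (options 3(W), 1(W) are all W)
n=5: W (go to 4, an L position)
n=6: L (options 5(W), 3(W) are all W)
n=7: W (go to 6, an L position)
n=8: L (options 7(W), 5(W) are all W)
n=9: W (go to 8, an L position)
n=10: L (options 9(W), 7(W) are all W)
n=11: W (go to 10, an L position)
n=12: L (options 11(W), 9(W) are all W)
n=13: W (go to 12, an L position)
n=14: L (options 13(W), 11(W) are all W)
n=15: W (go to 14, an L position)
n=16: L (options 15(W), 13(W) are all W)
n=17: W (go to 16, an L position)
n=18: L (options 17(W), 15(W) are all W)
Reading off the rows marked L gives the requested list; there are 10 such values of n.

0, 2, 4, 6, 8, 10, 12, 14, 16, 18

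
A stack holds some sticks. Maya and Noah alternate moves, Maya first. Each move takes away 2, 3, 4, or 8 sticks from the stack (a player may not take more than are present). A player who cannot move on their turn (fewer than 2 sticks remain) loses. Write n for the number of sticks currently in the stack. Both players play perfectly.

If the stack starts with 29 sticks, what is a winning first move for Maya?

Remove 4, leaving 25.

Label each position W (a win for the player to move) or L (a loss). A position with no legal move is L; any other position is W exactly when some move reaches an L, and L when every move reaches a W.
n=0: no move → L
n=1: no move → L
n=2: reaches L-position 0 → W
n=3: reaches L-position 1 → W
n=4: reaches L-position 1 → W
n=5: reaches L-position 1 → W
n=6: only reaches 4(W), 3(W), 2(W), all W → L
n=7: only reaches 5(W), 4(W), 3(W), all W → L
n=8: reaches L-position 6 → W
n=9: reaches L-position 7 → W
n=10: reaches L-position 7 → W
n=11: reaches L-position 7 → W
n=12: only reaches 10(W), 9(W), 8(W), 4(W), all W → L
n=13: only reaches 11(W), 10(W), 9(W), 5(W), all W → L
n=14: reaches L-position 12 → W
n=15: reaches L-position 13 → W
n=16: reaches L-position 13 → W
n=17: reaches L-position 13 → W
n=18: only reaches 16(W), 15(W), 14(W), 10(W), all W → L
n=19: only reaches 17(W), 16(W), 15(W), 11(W), all W → L
n=20: reaches L-position 18 → W
n=21: reaches L-position 19 → W
n=22: reaches L-position 19 → W
n=23: reaches L-position 19 → W
n=24: only reaches 22(W), 21(W), 20(W), 16(W), all W → L
n=25: only reaches 23(W), 22(W), 21(W), 17(W), all W → L
n=26: reaches L-position 24 → W
n=27: reaches L-position 25 → W
n=28: reaches L-position 25 → W
n=29: reaches L-position 25 → W
From 29, the L positions reachable in one move are: 25.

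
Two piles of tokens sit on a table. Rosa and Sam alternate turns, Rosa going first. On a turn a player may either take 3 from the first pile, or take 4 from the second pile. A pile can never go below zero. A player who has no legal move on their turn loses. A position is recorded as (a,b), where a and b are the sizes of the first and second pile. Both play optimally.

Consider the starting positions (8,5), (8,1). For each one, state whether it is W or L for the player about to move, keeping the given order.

Label each position W (a win for the player to move) or L (a loss). A position with no legal move is L; any other position is W exactly when some move reaches an L, and L when every move reaches a W.
No move ever increases a pile, so every position that can arise here has a ≤ 8 and b ≤ 5; it is enough to label the cells with 0 ≤ a ≤ 8 and 0 ≤ b ≤ 5.
Every move lowers a or b (never raises either), so fill the grid row by row in increasing a, and left to right within a row: each cell's successors are then already labelled.
      b=0  b=1  b=2  b=3  b=4  b=5
a=0:    L    L    L    L    W    W
a=1:    L    L    L    L    W    W
a=2:    L    L    L    L    W    W
a=3:    W    W    W    W    L    L
a=4:    W    W    W    W    L    L
a=5:    W    W    W    W    L    L
a=6:    L    L    L    L    W    W
a=7:    L    L    L    L    W    W
a=8:    L    L    L    L    W    W
Cells with no legal move (terminal, hence L): (0,0), (0,1), (0,2), (0,3), (1,0), (1,1), (1,2), (1,3), (2,0), (2,1), (2,2), (2,3).
The remaining L cells, each justified by listing all of its moves:
(3,4): only reaches (0,4)(W), (3,0)(W), all W → L
(3,5): only reaches (0,5)(W), (3,1)(W), all W → L
(4,4): only reaches (1,4)(W), (4,0)(W), all W → L
(4,5): only reaches (1,5)(W), (4,1)(W), all W → L
(5,4): only reaches (2,4)(W), (5,0)(W), all W → L
(5,5): only reaches (2,5)(W), (5,1)(W), all W → L
(6,0): only reaches (3,0)(W), which is W → L
(6,1): only reaches (3,1)(W), which is W → L
(6,2): only reaches (3,2)(W), which is W → L
(6,3): only reaches (3,3)(W), which is W → L
(7,0): only reaches (4,0)(W), which is W → L
(7,1): only reaches (4,1)(W), which is W → L
(7,2): only reaches (4,2)(W), which is W → L
(7,3): only reaches (4,3)(W), which is W → L
(8,0): only reaches (5,0)(W), which is W → L
(8,1): only reaches (5,1)(W), which is W → L
(8,2): only reaches (5,2)(W), which is W → L
(8,3): only reaches (5,3)(W), which is W → L
Every other cell has at least one move into one of the L cells above, so it is W.
(8,5): the move to (5,5) reaches an L cell, so W
(8,1): one of the L cells justified above, so L

(8,5): W, (8,1): L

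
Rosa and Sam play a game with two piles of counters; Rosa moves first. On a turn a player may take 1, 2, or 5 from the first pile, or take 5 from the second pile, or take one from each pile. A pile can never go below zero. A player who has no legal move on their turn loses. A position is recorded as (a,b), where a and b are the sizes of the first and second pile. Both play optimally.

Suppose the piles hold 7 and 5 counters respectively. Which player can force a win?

Rosa wins.

Compute win/loss labels from the base case upward. A position with no move is L. Any other position is W if it can reach an L in one move, else L.
No move ever increases a pile, so every position that can arise here has a ≤ 7 and b ≤ 5; it is enough to label the cells with 0 ≤ a ≤ 7 and 0 ≤ b ≤ 5.
Every move lowers a or b (never raises either), so fill the grid row by row in increasing a, and left to right within a row: each cell's successors are then already labelled.
      b=0  b=1  b=2  b=3  b=4  b=5
a=0:    L    L    L    L    L    W
a=1:    W    W    W    W    W    W
a=2:    W    W    W    W    W    L
a=3:    L    L    L    L    L    W
a=4:    W    W    W    W    W    W
a=5:    W    W    W    W    W    L
a=6:    L    L    L    L    L    W
a=7:    W    W    W    W    W    W
Cells with no legal move (terminal, hence L): (0,0), (0,1), (0,2), (0,3), (0,4).
The remaining L cells, each justified by listing all of its moves:
(2,5): →(1,5)(W), (0,5)(W), (2,0)(W), (1,4)(W) — all W, so L
(3,0): →(2,0)(W), (1,0)(W) — all W, so L
(3,1): →(2,1)(W), (1,1)(W), (2,0)(W) — all W, so L
(3,2): →(2,2)(W), (1,2)(W), (2,1)(W) — all W, so L
(3,3): →(2,3)(W), (1,3)(W), (2,2)(W) — all W, so L
(3,4): →(2,4)(W), (1,4)(W), (2,3)(W) — all W, so L
(5,5): →(4,5)(W), (3,5)(W), (0,5)(W), (5,0)(W), (4,4)(W) — all W, so L
(6,0): →(5,0)(W), (4,0)(W), (1,0)(W) — all W, so L
(6,1): →(5,1)(W), (4,1)(W), (1,1)(W), (5,0)(W) — all W, so L
(6,2): →(5,2)(W), (4,2)(W), (1,2)(W), (5,1)(W) — all W, so L
(6,3): →(5,3)(W), (4,3)(W), (1,3)(W), (5,2)(W) — all W, so L
(6,4): →(5,4)(W), (4,4)(W), (1,4)(W), (5,3)(W) — all W, so L
Every other cell has at least one move into one of the L cells above, so it is W.
From (7,5) Rosa can move to (5,5), reaching an L position.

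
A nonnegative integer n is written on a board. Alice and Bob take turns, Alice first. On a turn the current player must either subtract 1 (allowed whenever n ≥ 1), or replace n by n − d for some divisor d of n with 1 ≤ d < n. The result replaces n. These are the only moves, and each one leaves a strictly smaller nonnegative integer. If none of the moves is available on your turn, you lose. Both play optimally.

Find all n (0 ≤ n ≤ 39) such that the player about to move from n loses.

0, 2, 5, 7, 9, 11, 13, 15, 17, 19, 21, 23, 25, 27, 29, 31, 33, 35, 37, 39

Label each position W (a win for the player to move) or L (a loss). A position with no legal move is L; any other position is W exactly when some move reaches an L, and L when every move reaches a W.
n=0: no move → L
n=1: can move to 0, which is L ⇒ W
n=2: the only move is to 1(W), a W ⇒ L
n=3: can move to 2, which is L ⇒ W
n=4: can move to 2, which is L ⇒ W
n=5: the only move is to 4(W), a W ⇒ L
n=6: can move to 5, which is L ⇒ W
n=7: the only move is to 6(W), a W ⇒ L
n=8: can move to 7, which is L ⇒ W
n=9: moves to 6(W), 8(W); every one is W ⇒ L
n=10: can move to 5, which is L ⇒ W
n=11: the only move is to 10(W), a W ⇒ L
n=12: can move to 9, which is L ⇒ W
n=13: the only move is to 12(W), a W ⇒ L
n=14: can move to 7, which is L ⇒ W
n=15: moves to 10(W), 12(W), 14(W); every one is W ⇒ L
n=16: can move to 15, which is L ⇒ W
n=17: the only move is to 16(W), a W ⇒ L
n=18: can move to 9, which is L ⇒ W
n=19: the only move is to 18(W), a W ⇒ L
n=20: can move to 15, which is L ⇒ W
n=21: moves to 14(W), 18(W), 20(W); every one is W ⇒ L
n=22: can move to 11, which is L ⇒ W
n=23: the only move is to 22(W), a W ⇒ L
n=24: can move to 21, which is L ⇒ W
n=25: moves to 20(W), 24(W); every one is W ⇒ L
n=26: can move to 13, which is L ⇒ W
n=27: moves to 18(W), 24(W), 26(W); every one is W ⇒ L
n=28: can move to 21, which is L ⇒ W
n=29: the only move is to 28(W), a W ⇒ L
n=30: can move to 15, which is L ⇒ W
n=31: the only move is to 30(W), a W ⇒ L
n=32: can move to 31, which is L ⇒ W
n=33: moves to 22(W), 30(W), 32(W); every one is W ⇒ L
n=34: can move to 17, which is L ⇒ W
n=35: moves to 28(W), 30(W), 34(W); every one is W ⇒ L
n=36: can move to 27, which is L ⇒ W
n=37: the only move is to 36(W), a W ⇒ L
n=38: can move to 19, which is L ⇒ W
n=39: moves to 26(W), 36(W), 38(W); every one is W ⇒ L
The losing starting values of n are exactly the entries labelled L in this table (20 of them).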